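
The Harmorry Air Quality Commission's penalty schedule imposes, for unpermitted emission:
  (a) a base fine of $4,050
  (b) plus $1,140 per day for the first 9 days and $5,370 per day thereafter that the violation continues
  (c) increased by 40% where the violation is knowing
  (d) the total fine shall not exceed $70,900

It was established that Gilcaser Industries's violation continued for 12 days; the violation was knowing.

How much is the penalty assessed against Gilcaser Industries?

$42,588

First 9 days: 9 × $1,140 = $10,260
Remaining days: (12 − 9) × $5,370 = $16,110
Per-day component: $10,260 + $16,110 = $26,370
Base plus per-day: $4,050 + $26,370 = $30,420
Enhancement: 40% of $30,420 = $12,168
Enhanced fine: $30,420 + $12,168 = $42,588
Cap at $70,900: $42,588 is within the cap, no reduction.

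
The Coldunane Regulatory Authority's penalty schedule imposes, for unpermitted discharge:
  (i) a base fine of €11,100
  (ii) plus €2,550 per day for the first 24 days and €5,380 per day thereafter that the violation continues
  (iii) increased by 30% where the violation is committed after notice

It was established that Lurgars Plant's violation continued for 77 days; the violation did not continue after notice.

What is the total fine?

First 24 days: 24 × €2,550 = €61,200
Remaining days: (77 − 24) × €5,380 = €285,140
Per-day component: €61,200 + €285,140 = €346,340
Base plus per-day: €11,100 + €346,340 = €357,440
The violation did not continue after notice: no 30% increase.

€357,440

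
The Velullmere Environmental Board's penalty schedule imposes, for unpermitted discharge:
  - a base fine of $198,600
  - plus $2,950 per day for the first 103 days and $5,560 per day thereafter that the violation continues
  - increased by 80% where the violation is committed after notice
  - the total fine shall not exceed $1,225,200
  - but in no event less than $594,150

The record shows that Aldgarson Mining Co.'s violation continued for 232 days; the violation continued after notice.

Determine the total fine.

$1,225,200

First 103 days: 103 × $2,950 = $303,850
Remaining days: (232 − 103) × $5,560 = $717,240
Per-day component: $303,850 + $717,240 = $1,021,090
Base plus per-day: $198,600 + $1,021,090 = $1,219,690
Enhancement: 80% of $1,219,690 = $975,752
Enhanced fine: $1,219,690 + $975,752 = $2,195,442
Cap at $1,225,200: $2,195,442 exceeds the cap → $1,225,200
Minimum $594,150: $1,225,200 meets the minimum, no increase.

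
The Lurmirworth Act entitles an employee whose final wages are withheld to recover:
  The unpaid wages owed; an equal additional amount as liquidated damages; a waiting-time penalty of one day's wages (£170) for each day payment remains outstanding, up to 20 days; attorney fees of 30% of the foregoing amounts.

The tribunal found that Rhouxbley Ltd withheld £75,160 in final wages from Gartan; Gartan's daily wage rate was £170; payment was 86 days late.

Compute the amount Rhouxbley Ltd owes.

£199,836

Liquidated damages (equal amount): £75,160
Penalty days: min(86, 20) = 20
Waiting-time penalty: 20 × £170 = £3,400
Subtotal: £75,160 + £75,160 + £3,400 = £153,720
Attorney fees: 30% of £153,720 = £46,116
Total award: £153,720 + £46,116 = £199,836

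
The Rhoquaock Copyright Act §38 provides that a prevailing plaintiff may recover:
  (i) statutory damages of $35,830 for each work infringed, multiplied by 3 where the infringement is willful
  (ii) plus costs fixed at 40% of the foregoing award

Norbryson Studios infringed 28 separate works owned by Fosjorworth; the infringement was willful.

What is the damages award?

$4,213,608

Statutory damages: 28 × $35,830 = $1,003,240
Trebled: 3 × $1,003,240 = $3,009,720
Costs: 40% of $3,009,720 = $1,203,888
Award plus costs: $3,009,720 + $1,203,888 = $4,213,608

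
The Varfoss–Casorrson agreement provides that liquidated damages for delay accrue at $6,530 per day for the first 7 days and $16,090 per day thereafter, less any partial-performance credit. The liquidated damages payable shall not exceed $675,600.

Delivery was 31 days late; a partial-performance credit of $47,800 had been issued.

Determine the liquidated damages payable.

First 7 days: 7 × $6,530 = $45,710
Remaining days: (31 − 7) × $16,090 = $386,160
Accrued per-day damages: $45,710 + $386,160 = $431,870
Less partial-performance credit: $431,870 − $47,800 = $384,070
Cap at $675,600: $384,070 is within the cap, no reduction.

$384,070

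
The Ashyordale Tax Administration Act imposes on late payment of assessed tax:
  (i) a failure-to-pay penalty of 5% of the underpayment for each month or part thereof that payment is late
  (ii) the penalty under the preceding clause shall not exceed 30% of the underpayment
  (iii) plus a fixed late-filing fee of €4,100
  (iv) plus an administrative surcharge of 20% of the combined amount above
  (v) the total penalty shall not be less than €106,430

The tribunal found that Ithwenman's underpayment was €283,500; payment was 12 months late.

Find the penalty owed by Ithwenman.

€106,980

Accrued rate: 5% × 12 = 60%, capped at 30% → 30%
Failure-to-pay penalty: 30% of €283,500 = €85,050
Penalty before surcharge: €85,050 + €4,100 = €89,150
Administrative surcharge: 20% of €89,150 = €17,830
Total penalty: €89,150 + €17,830 = €106,980
Minimum €106,430: €106,980 meets the minimum, no increase.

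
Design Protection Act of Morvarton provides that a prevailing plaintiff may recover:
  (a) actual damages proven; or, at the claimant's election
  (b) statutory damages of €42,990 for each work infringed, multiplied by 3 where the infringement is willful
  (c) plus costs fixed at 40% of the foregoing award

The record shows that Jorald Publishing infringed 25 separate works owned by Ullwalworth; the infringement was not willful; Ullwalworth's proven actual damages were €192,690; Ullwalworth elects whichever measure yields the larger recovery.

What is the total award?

€1,504,650

Statutory damages: 25 × €42,990 = €1,074,750
Infringement not willful: no ×3 enhancement.
Greater of actual damages (€192,690) or statutory damages (€1,074,750): €1,074,750
Costs: 40% of €1,074,750 = €429,900
Award plus costs: €1,074,750 + €429,900 = €1,504,650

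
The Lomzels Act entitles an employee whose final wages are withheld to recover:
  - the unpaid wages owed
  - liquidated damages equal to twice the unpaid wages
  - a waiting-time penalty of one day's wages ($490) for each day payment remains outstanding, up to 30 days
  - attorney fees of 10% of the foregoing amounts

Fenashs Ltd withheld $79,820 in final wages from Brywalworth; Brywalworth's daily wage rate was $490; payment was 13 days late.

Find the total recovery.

Doubled: 2 × $79,820 = $159,640
Penalty days: min(13, 30) = 13
Waiting-time penalty: 13 × $490 = $6,370
Subtotal: $79,820 + $159,640 + $6,370 = $245,830
Attorney fees: 10% of $245,830 = $24,583
Total award: $245,830 + $24,583 = $270,413

$270,413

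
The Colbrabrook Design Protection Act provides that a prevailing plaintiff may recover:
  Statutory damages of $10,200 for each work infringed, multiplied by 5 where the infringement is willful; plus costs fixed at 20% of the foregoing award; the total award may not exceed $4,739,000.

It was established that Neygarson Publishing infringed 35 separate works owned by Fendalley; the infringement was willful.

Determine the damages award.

$2,142,000

Statutory damages: 35 × $10,200 = $357,000
Multiplied by 5: 5 × $357,000 = $1,785,000
Costs: 20% of $1,785,000 = $357,000
Award plus costs: $1,785,000 + $357,000 = $2,142,000
Cap at $4,739,000: $2,142,000 is within the cap, no reduction.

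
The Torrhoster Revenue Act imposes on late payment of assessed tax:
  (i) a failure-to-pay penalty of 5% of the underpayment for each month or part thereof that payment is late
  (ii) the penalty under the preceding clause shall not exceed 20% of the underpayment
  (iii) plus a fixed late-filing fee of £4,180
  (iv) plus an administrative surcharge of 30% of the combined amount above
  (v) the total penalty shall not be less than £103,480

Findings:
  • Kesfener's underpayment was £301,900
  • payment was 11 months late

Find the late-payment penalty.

£103,480

Accrued rate: 5% × 11 = 55%, capped at 20% → 20%
Failure-to-pay penalty: 20% of £301,900 = £60,380
Penalty before surcharge: £60,380 + £4,180 = £64,560
Administrative surcharge: 30% of £64,560 = £19,368
Total penalty: £64,560 + £19,368 = £83,928
Minimum £103,480: £83,928 is below the minimum → £103,480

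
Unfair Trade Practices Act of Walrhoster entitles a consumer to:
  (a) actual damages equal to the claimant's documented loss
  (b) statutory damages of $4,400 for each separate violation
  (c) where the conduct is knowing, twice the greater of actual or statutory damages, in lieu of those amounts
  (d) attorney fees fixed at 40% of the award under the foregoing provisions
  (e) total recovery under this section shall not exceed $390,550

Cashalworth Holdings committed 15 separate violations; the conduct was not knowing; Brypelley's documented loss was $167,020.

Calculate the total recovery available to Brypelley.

Statutory damages: 15 × $4,400 = $66,000
Conduct not knowing: the in-lieu enhancement does not apply.
Actual plus statutory damages: $167,020 + $66,000 = $233,020
Attorney fees: 40% of $233,020 = $93,208
Total before cap: $233,020 + $93,208 = $326,228
Cap at $390,550: $326,228 is within the cap, no reduction.

Total recovery: $326,228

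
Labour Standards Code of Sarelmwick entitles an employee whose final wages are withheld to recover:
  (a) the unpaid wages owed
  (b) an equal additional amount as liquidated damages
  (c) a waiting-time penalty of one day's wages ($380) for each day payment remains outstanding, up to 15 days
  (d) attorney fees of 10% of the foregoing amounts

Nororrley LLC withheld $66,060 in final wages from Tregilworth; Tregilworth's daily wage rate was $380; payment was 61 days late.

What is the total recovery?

Liquidated damages (equal amount): $66,060
Penalty days: min(61, 15) = 15
Waiting-time penalty: 15 × $380 = $5,700
Subtotal: $66,060 + $66,060 + $5,700 = $137,820
Attorney fees: 10% of $137,820 = $13,782
Total award: $137,820 + $13,782 = $151,602

$151,602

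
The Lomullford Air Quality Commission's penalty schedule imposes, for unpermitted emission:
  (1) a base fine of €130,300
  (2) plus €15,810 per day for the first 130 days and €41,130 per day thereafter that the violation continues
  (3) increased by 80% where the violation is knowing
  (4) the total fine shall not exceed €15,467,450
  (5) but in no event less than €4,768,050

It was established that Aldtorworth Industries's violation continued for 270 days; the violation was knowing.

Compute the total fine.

First 130 days: 130 × €15,810 = €2,055,300
Remaining days: (270 − 130) × €41,130 = €5,758,200
Per-day component: €2,055,300 + €5,758,200 = €7,813,500
Base plus per-day: €130,300 + €7,813,500 = €7,943,800
Enhancement: 80% of €7,943,800 = €6,355,040
Enhanced fine: €7,943,800 + €6,355,040 = €14,298,840
Cap at €15,467,450: €14,298,840 is within the cap, no reduction.
Minimum €4,768,050: €14,298,840 meets the minimum, no increase.

Civil penalty: €14,298,840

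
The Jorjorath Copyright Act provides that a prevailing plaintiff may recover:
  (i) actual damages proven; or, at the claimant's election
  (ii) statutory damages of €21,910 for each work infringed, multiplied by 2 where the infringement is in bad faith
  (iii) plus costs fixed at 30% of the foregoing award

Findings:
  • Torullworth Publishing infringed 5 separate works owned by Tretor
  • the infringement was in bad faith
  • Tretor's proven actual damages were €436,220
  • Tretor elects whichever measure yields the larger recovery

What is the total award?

Statutory damages: 5 × €21,910 = €109,550
Doubled: 2 × €109,550 = €219,100
Greater of actual damages (€436,220) or enhanced statutory damages (€219,100): €436,220
Costs: 30% of €436,220 = €130,866
Award plus costs: €436,220 + €130,866 = €567,086

€567,086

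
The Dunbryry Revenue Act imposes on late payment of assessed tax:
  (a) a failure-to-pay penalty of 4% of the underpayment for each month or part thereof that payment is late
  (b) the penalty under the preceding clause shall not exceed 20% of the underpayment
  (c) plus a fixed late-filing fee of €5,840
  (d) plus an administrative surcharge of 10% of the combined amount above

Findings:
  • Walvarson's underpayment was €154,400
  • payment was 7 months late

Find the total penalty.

Accrued rate: 4% × 7 = 28%, capped at 20% → 20%
Failure-to-pay penalty: 20% of €154,400 = €30,880
Penalty before surcharge: €30,880 + €5,840 = €36,720
Administrative surcharge: 10% of €36,720 = €3,672
Total penalty: €36,720 + €3,672 = €40,392

€40,392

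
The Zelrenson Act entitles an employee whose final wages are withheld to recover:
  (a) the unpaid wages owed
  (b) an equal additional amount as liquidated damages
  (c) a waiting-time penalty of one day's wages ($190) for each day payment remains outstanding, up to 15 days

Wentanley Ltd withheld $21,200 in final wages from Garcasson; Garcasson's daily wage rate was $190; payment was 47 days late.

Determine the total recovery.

Liquidated damages (equal amount): $21,200
Penalty days: min(47, 15) = 15
Waiting-time penalty: 15 × $190 = $2,850
Total award: $21,200 + $21,200 + $2,850 = $45,250

Total award: $45,250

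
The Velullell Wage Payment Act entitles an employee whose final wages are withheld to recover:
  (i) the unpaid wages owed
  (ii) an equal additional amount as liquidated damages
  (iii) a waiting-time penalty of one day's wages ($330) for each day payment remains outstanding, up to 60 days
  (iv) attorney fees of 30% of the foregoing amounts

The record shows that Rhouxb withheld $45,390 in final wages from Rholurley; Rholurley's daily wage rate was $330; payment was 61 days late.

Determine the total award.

Liquidated damages (equal amount): $45,390
Penalty days: min(61, 60) = 60
Waiting-time penalty: 60 × $330 = $19,800
Subtotal: $45,390 + $45,390 + $19,800 = $110,580
Attorney fees: 30% of $110,580 = $33,174
Total award: $110,580 + $33,174 = $143,754

$143,754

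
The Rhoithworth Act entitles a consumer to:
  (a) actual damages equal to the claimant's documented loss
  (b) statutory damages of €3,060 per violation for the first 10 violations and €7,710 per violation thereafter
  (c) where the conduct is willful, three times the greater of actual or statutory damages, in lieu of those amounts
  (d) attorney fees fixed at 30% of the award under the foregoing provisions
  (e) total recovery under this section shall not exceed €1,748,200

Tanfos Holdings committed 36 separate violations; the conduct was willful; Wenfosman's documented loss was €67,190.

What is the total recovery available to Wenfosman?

€901,134

First 10 violations: 10 × €3,060 = €30,600
Remaining violations: (36 − 10) × €7,710 = €200,460
Statutory damages: €30,600 + €200,460 = €231,060
Greater of actual damages (€67,190) or statutory damages (€231,060): €231,060
Trebled: 3 × €231,060 = €693,180
Attorney fees: 30% of €693,180 = €207,954
Total before cap: €693,180 + €207,954 = €901,134
Cap at €1,748,200: €901,134 is within the cap, no reduction.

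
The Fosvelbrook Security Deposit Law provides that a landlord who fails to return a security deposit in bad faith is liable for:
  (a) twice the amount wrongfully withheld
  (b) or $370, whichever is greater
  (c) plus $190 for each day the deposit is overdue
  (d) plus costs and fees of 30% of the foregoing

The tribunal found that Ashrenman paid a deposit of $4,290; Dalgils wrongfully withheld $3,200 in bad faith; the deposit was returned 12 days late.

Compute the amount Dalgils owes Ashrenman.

Recovery: $11,284

Doubled: 2 × $3,200 = $6,400
Minimum $370: $6,400 meets the minimum, no increase.
Late-return penalty: 12 × $190 = $2,280
Damages plus late penalty: $6,400 + $2,280 = $8,680
Costs and fees: 30% of $8,680 = $2,604
Total recovery: $8,680 + $2,604 = $11,284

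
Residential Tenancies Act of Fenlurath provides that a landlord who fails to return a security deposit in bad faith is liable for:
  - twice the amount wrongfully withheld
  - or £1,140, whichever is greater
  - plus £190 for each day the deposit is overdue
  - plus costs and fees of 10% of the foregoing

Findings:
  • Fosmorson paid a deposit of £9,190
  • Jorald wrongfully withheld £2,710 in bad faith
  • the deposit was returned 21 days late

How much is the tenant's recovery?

£10,351

Doubled: 2 × £2,710 = £5,420
Minimum £1,140: £5,420 meets the minimum, no increase.
Late-return penalty: 21 × £190 = £3,990
Damages plus late penalty: £5,420 + £3,990 = £9,410
Costs and fees: 10% of £9,410 = £941
Total recovery: £9,410 + £941 = £10,351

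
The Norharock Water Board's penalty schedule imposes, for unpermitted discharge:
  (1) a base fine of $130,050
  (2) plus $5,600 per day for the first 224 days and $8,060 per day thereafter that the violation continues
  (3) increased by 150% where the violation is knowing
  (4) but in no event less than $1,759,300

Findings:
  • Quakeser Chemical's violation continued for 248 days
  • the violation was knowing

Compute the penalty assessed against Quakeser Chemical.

First 224 days: 224 × $5,600 = $1,254,400
Remaining days: (248 − 224) × $8,060 = $193,440
Per-day component: $1,254,400 + $193,440 = $1,447,840
Base plus per-day: $130,050 + $1,447,840 = $1,577,890
Enhancement: 150% of $1,577,890 = $2,366,835
Enhanced fine: $1,577,890 + $2,366,835 = $3,944,725
Minimum $1,759,300: $3,944,725 meets the minimum, no increase.

$3,944,725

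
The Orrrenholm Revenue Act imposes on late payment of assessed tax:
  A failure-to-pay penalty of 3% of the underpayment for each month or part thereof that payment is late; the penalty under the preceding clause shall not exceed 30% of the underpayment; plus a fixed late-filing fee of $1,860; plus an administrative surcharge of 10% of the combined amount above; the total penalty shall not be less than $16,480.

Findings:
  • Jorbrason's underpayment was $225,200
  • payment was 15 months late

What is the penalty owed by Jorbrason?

Accrued rate: 3% × 15 = 45%, capped at 30% → 30%
Failure-to-pay penalty: 30% of $225,200 = $67,560
Penalty before surcharge: $67,560 + $1,860 = $69,420
Administrative surcharge: 10% of $69,420 = $6,942
Total penalty: $69,420 + $6,942 = $76,362
Minimum $16,480: $76,362 meets the minimum, no increase.

$76,362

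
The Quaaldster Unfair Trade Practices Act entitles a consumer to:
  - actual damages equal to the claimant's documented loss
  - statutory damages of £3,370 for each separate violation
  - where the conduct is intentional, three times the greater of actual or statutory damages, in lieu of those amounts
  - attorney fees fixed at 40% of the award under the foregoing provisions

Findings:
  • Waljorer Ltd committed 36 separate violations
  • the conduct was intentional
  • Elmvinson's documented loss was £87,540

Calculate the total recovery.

Statutory damages: 36 × £3,370 = £121,320
Greater of actual damages (£87,540) or statutory damages (£121,320): £121,320
Trebled: 3 × £121,320 = £363,960
Attorney fees: 40% of £363,960 = £145,584
Total recovery: £363,960 + £145,584 = £509,544

Total recovery: £509,544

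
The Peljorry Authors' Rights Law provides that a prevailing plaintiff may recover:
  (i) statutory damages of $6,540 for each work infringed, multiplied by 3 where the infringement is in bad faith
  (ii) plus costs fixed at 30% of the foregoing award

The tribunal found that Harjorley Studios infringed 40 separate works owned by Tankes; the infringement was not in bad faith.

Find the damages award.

Statutory damages: 40 × $6,540 = $261,600
Infringement not in bad faith: no ×3 enhancement.
Costs: 30% of $261,600 = $78,480
Award plus costs: $261,600 + $78,480 = $340,080

$340,080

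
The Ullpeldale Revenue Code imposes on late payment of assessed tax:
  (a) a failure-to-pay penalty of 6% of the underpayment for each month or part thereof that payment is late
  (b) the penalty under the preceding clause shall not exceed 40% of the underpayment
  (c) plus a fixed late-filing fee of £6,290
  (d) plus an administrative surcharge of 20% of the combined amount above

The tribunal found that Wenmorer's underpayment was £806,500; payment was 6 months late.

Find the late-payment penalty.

Accrued rate: 6% × 6 = 36%, capped at 40% → 36%
Failure-to-pay penalty: 36% of £806,500 = £290,340
Penalty before surcharge: £290,340 + £6,290 = £296,630
Administrative surcharge: 20% of £296,630 = £59,326
Total penalty: £296,630 + £59,326 = £355,956

£355,956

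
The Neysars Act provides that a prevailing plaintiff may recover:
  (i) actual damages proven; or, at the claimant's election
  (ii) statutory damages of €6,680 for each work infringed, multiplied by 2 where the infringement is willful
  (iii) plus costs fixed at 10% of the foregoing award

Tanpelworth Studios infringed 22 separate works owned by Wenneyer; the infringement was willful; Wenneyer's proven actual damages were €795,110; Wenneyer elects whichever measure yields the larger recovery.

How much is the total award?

Award: €874,621

Statutory damages: 22 × €6,680 = €146,960
Doubled: 2 × €146,960 = €293,920
Greater of actual damages (€795,110) or enhanced statutory damages (€293,920): €795,110
Costs: 10% of €795,110 = €79,511
Award plus costs: €795,110 + €79,511 = €874,621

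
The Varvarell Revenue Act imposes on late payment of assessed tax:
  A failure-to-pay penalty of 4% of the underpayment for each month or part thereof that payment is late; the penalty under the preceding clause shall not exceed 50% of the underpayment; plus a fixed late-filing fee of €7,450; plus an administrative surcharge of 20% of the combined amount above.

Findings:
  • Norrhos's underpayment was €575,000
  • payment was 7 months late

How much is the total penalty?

Accrued rate: 4% × 7 = 28%, capped at 50% → 28%
Failure-to-pay penalty: 28% of €575,000 = €161,000
Penalty before surcharge: €161,000 + €7,450 = €168,450
Administrative surcharge: 20% of €168,450 = €33,690
Total penalty: €168,450 + €33,690 = €202,140

Penalty: €202,140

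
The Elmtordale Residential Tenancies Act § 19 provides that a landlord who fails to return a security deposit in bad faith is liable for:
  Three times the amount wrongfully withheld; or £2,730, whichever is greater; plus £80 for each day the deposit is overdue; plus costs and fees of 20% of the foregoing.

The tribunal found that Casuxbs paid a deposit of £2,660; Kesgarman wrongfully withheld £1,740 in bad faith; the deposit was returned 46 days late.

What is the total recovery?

Trebled: 3 × £1,740 = £5,220
Minimum £2,730: £5,220 meets the minimum, no increase.
Late-return penalty: 46 × £80 = £3,680
Damages plus late penalty: £5,220 + £3,680 = £8,900
Costs and fees: 20% of £8,900 = £1,780
Total recovery: £8,900 + £1,780 = £10,680

£10,680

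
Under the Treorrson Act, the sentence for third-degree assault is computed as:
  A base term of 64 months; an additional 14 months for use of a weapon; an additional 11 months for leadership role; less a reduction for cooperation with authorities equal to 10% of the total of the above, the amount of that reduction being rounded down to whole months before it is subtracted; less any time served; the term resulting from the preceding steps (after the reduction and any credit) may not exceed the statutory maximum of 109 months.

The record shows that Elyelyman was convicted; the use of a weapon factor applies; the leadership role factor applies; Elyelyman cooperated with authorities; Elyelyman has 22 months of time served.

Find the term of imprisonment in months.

59 months

Use of a weapon enhancement: +14 months
Leadership role enhancement: +11 months
Adjusted term: 64 months + 14 months + 11 months = 89 months
Cooperation with authorities reduction: 10% of 89 months = 8 months (rounded down)
After reduction: 89 − 8 = 81 months
Less time served: 81 months − 22 months = 59 months
Cap at 109 months: 59 months is within the cap, no reduction.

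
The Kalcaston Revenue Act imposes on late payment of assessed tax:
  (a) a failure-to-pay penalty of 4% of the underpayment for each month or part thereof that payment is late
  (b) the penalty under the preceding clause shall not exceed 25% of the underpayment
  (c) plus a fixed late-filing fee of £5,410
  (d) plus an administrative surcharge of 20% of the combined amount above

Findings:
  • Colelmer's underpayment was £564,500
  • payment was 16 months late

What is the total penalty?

Accrued rate: 4% × 16 = 64%, capped at 25% → 25%
Failure-to-pay penalty: 25% of £564,500 = £141,125
Penalty before surcharge: £141,125 + £5,410 = £146,535
Administrative surcharge: 20% of £146,535 = £29,307
Total penalty: £146,535 + £29,307 = £175,842

Penalty: £175,842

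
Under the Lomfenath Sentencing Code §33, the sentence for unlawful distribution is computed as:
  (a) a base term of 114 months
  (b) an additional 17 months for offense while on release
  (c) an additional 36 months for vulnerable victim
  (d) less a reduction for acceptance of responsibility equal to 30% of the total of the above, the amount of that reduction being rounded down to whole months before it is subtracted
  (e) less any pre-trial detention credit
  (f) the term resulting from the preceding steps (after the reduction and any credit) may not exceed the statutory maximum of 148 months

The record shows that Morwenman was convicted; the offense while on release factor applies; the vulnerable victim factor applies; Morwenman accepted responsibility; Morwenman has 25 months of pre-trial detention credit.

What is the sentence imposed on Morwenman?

Offense while on release enhancement: +17 months
Vulnerable victim enhancement: +36 months
Adjusted term: 114 months + 17 months + 36 months = 167 months
Acceptance of responsibility reduction: 30% of 167 months = 50 months (rounded down)
After reduction: 167 − 50 = 117 months
Less pre-trial detention credit: 117 months − 25 months = 92 months
Cap at 148 months: 92 months is within the cap, no reduction.

92 months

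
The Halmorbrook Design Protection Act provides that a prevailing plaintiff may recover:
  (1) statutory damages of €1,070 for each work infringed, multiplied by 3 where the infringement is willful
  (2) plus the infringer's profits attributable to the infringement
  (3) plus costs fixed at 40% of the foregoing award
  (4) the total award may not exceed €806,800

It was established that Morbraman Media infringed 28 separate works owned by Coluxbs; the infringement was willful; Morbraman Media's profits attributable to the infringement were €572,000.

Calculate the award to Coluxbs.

Award: €806,800

Statutory damages: 28 × €1,070 = €29,960
Trebled: 3 × €29,960 = €89,880
Combined award: €89,880 + €572,000 = €661,880
Costs: 40% of €661,880 = €264,752
Award plus costs: €661,880 + €264,752 = €926,632
Cap at €806,800: €926,632 exceeds the cap → €806,800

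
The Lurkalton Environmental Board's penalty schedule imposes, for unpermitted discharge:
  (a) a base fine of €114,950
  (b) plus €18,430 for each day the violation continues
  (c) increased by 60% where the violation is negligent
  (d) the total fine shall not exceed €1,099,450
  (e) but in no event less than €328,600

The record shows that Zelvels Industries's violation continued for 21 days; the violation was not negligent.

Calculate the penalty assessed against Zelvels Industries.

€501,980

Per-day component: 21 × €18,430 = €387,030
Base plus per-day: €114,950 + €387,030 = €501,980
The violation was not negligent: no 60% increase.
Cap at €1,099,450: €501,980 is within the cap, no reduction.
Minimum €328,600: €501,980 meets the minimum, no increase.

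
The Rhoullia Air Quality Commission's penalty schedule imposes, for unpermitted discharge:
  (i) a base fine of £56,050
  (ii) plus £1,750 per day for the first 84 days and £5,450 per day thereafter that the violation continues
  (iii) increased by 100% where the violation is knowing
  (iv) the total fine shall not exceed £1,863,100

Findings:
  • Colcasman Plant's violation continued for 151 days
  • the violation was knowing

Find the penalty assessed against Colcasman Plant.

Civil penalty: £1,136,400

First 84 days: 84 × £1,750 = £147,000
Remaining days: (151 − 84) × £5,450 = £365,150
Per-day component: £147,000 + £365,150 = £512,150
Base plus per-day: £56,050 + £512,150 = £568,200
Enhancement: 100% of £568,200 = £568,200
Enhanced fine: £568,200 + £568,200 = £1,136,400
Cap at £1,863,100: £1,136,400 is within the cap, no reduction.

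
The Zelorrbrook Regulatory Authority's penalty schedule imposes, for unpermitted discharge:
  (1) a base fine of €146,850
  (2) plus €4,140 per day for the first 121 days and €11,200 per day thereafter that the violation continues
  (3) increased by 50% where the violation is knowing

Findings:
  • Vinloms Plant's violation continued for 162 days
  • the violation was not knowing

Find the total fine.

First 121 days: 121 × €4,140 = €500,940
Remaining days: (162 − 121) × €11,200 = €459,200
Per-day component: €500,940 + €459,200 = €960,140
Base plus per-day: €146,850 + €960,140 = €1,106,990
The violation was not knowing: no 50% increase.

€1,106,990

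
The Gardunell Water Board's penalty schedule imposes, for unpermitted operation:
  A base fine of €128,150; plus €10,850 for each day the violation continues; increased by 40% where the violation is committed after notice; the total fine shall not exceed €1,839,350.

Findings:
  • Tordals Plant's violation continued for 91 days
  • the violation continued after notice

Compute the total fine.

€1,561,700

Per-day component: 91 × €10,850 = €987,350
Base plus per-day: €128,150 + €987,350 = €1,115,500
Enhancement: 40% of €1,115,500 = €446,200
Enhanced fine: €1,115,500 + €446,200 = €1,561,700
Cap at €1,839,350: €1,561,700 is within the cap, no reduction.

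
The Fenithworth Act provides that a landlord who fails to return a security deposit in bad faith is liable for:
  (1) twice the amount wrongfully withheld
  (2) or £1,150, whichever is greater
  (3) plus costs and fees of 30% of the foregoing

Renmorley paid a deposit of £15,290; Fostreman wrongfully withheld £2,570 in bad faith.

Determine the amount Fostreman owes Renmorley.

£6,682

Doubled: 2 × £2,570 = £5,140
Minimum £1,150: £5,140 meets the minimum, no increase.
Costs and fees: 30% of £5,140 = £1,542
Total recovery: £5,140 + £1,542 = £6,682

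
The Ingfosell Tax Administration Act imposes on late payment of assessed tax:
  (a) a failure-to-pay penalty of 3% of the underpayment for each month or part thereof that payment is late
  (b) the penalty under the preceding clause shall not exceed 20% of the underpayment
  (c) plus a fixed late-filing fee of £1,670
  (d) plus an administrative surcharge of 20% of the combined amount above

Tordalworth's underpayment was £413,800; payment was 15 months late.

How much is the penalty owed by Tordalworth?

£101,316

Accrued rate: 3% × 15 = 45%, capped at 20% → 20%
Failure-to-pay penalty: 20% of £413,800 = £82,760
Penalty before surcharge: £82,760 + £1,670 = £84,430
Administrative surcharge: 20% of £84,430 = £16,886
Total penalty: £84,430 + £16,886 = £101,316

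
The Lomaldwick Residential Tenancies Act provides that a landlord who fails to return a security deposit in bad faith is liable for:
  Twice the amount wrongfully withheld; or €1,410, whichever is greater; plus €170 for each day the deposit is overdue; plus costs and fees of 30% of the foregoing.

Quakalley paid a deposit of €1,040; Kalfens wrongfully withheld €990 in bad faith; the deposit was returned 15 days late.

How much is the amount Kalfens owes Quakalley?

Doubled: 2 × €990 = €1,980
Minimum €1,410: €1,980 meets the minimum, no increase.
Late-return penalty: 15 × €170 = €2,550
Damages plus late penalty: €1,980 + €2,550 = €4,530
Costs and fees: 30% of €4,530 = €1,359
Total recovery: €4,530 + €1,359 = €5,889

€5,889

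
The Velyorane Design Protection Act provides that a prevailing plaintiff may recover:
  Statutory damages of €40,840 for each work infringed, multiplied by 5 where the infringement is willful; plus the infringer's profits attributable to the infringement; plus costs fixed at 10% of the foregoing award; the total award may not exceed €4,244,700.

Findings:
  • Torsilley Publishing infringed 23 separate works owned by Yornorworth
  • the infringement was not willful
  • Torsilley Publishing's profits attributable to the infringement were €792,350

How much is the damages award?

Statutory damages: 23 × €40,840 = €939,320
Infringement not willful: no ×5 enhancement.
Combined award: €939,320 + €792,350 = €1,731,670
Costs: 10% of €1,731,670 = €173,167
Award plus costs: €1,731,670 + €173,167 = €1,904,837
Cap at €4,244,700: €1,904,837 is within the cap, no reduction.

Award: €1,904,837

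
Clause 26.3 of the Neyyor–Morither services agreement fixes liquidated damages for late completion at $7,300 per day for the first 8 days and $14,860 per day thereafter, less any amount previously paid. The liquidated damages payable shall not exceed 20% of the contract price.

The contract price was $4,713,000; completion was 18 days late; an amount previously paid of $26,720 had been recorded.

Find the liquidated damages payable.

$180,280

First 8 days: 8 × $7,300 = $58,400
Remaining days: (18 − 8) × $14,860 = $148,600
Accrued per-day damages: $58,400 + $148,600 = $207,000
Less amount previously paid: $207,000 − $26,720 = $180,280
Cap: 20% of $4,713,000 = $942,600
Cap at $942,600: $180,280 is within the cap, no reduction.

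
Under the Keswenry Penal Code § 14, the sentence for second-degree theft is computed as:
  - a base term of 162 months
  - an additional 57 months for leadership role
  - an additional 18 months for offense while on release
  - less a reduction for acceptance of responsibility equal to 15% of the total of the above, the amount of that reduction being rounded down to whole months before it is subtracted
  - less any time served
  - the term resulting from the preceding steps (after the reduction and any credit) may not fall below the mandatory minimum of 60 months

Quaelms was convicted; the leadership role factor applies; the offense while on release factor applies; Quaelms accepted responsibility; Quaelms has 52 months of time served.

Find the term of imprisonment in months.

150 months

Leadership role enhancement: +57 months
Offense while on release enhancement: +18 months
Adjusted term: 162 months + 57 months + 18 months = 237 months
Acceptance of responsibility reduction: 15% of 237 months = 35 months (rounded down)
After reduction: 237 − 35 = 202 months
Less time served: 202 months − 52 months = 150 months
Minimum 60 months: 150 months meets the minimum, no increase.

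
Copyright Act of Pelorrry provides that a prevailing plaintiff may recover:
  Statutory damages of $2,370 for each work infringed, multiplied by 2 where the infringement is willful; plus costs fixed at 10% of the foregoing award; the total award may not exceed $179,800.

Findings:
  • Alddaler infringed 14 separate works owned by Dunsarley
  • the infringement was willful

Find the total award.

$72,996

Statutory damages: 14 × $2,370 = $33,180
Doubled: 2 × $33,180 = $66,360
Costs: 10% of $66,360 = $6,636
Award plus costs: $66,360 + $6,636 = $72,996
Cap at $179,800: $72,996 is within the cap, no reduction.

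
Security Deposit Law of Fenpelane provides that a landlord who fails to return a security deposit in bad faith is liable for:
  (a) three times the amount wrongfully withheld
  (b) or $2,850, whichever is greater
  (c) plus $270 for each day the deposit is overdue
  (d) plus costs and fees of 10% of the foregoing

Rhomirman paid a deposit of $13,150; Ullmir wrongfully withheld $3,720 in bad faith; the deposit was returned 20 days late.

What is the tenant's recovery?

Trebled: 3 × $3,720 = $11,160
Minimum $2,850: $11,160 meets the minimum, no increase.
Late-return penalty: 20 × $270 = $5,400
Damages plus late penalty: $11,160 + $5,400 = $16,560
Costs and fees: 10% of $16,560 = $1,656
Total recovery: $16,560 + $1,656 = $18,216

$18,216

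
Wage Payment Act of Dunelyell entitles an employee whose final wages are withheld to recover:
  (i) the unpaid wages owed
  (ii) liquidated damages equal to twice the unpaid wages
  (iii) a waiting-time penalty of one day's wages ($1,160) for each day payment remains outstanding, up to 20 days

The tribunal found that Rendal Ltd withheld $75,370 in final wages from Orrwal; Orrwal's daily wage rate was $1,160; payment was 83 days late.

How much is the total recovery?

Doubled: 2 × $75,370 = $150,740
Penalty days: min(83, 20) = 20
Waiting-time penalty: 20 × $1,160 = $23,200
Total award: $75,370 + $150,740 + $23,200 = $249,310

$249,310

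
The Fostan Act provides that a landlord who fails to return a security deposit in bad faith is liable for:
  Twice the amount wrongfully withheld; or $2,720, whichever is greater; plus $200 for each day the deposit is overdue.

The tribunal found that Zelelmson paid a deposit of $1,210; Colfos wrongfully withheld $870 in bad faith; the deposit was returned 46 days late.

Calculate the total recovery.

Doubled: 2 × $870 = $1,740
Minimum $2,720: $1,740 is below the minimum → $2,720
Late-return penalty: 46 × $200 = $9,200
Damages plus late penalty: $2,720 + $9,200 = $11,920

$11,920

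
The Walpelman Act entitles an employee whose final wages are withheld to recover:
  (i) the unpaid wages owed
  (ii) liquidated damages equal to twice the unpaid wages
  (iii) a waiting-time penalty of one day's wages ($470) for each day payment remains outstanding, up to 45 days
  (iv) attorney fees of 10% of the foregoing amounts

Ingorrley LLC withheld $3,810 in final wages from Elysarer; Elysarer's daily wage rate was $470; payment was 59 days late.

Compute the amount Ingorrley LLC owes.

Doubled: 2 × $3,810 = $7,620
Penalty days: min(59, 45) = 45
Waiting-time penalty: 45 × $470 = $21,150
Subtotal: $3,810 + $7,620 + $21,150 = $32,580
Attorney fees: 10% of $32,580 = $3,258
Total award: $32,580 + $3,258 = $35,838

$35,838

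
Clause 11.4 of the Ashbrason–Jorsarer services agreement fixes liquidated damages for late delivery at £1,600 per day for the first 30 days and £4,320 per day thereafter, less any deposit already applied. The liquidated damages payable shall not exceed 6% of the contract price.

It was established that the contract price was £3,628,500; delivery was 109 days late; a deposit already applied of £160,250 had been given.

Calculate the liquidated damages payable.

First 30 days: 30 × £1,600 = £48,000
Remaining days: (109 − 30) × £4,320 = £341,280
Accrued per-day damages: £48,000 + £341,280 = £389,280
Less deposit already applied: £389,280 − £160,250 = £229,030
Cap: 6% of £3,628,500 = £217,710
Cap at £217,710: £229,030 exceeds the cap → £217,710

£217,710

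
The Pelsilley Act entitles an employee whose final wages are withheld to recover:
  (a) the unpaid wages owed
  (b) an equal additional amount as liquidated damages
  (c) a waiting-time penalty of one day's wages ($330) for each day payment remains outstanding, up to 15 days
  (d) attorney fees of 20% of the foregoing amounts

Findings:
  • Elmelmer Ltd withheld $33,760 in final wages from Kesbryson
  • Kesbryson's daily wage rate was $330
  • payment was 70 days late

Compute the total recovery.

Liquidated damages (equal amount): $33,760
Penalty days: min(70, 15) = 15
Waiting-time penalty: 15 × $330 = $4,950
Subtotal: $33,760 + $33,760 + $4,950 = $72,470
Attorney fees: 20% of $72,470 = $14,494
Total award: $72,470 + $14,494 = $86,964

$86,964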